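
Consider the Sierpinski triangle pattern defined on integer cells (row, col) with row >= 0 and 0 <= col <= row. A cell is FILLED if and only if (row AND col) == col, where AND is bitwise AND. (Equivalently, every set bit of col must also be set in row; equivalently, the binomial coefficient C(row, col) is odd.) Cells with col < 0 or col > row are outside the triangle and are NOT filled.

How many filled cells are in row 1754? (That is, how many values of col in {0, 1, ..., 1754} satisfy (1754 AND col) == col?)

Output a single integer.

1754 in binary = 11011011010
popcount(1754) = number of 1-bits in 11011011010 = 7
A col c satisfies (1754 AND c) == c iff every set bit of c is also set in 1754; each of the 7 set bits of 1754 can independently be on or off in c.
count = 2^7 = 128

Answer: 128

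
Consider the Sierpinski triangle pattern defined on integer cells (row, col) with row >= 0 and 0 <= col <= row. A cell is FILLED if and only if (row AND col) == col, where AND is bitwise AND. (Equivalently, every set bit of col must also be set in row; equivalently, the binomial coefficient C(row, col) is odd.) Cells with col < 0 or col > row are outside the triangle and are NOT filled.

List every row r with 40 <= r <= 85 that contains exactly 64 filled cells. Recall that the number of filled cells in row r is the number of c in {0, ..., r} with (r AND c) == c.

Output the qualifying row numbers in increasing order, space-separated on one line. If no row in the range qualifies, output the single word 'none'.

Answer: 63

Derivation:
Row r has 2^popcount(r) filled cells, so we need popcount(r) = log2(64) = 6.
Scan r = 40..85 and keep those with exactly 6 one-bits:
r=40=101000 popcount=2 -> skip
r=41=101001 popcount=3 -> skip
r=42=101010 popcount=3 -> skip
r=43=101011 popcount=4 -> skip
r=44=101100 popcount=3 -> skip
r=45=101101 popcount=4 -> skip
r=46=101110 popcount=4 -> skip
r=47=101111 popcount=5 -> skip
r=48=110000 popcount=2 -> skip
r=49=110001 popcount=3 -> skip
r=50=110010 popcount=3 -> skip
r=51=110011 popcount=4 -> skip
r=52=110100 popcount=3 -> skip
r=53=110101 popcount=4 -> skip
r=54=110110 popcount=4 -> skip
r=55=110111 popcount=5 -> skip
r=56=111000 popcount=3 -> skip
r=57=111001 popcount=4 -> skip
r=58=111010 popcount=4 -> skip
r=59=111011 popcount=5 -> skip
r=60=111100 popcount=4 -> skip
r=61=111101 popcount=5 -> skip
r=62=111110 popcount=5 -> skip
r=63=111111 popcount=6 -> KEEP
r=64=1000000 popcount=1 -> skip
r=65=1000001 popcount=2 -> skip
r=66=1000010 popcount=2 -> skip
r=67=1000011 popcount=3 -> skip
r=68=1000100 popcount=2 -> skip
r=69=1000101 popcount=3 -> skip
r=70=1000110 popcount=3 -> skip
r=71=1000111 popcount=4 -> skip
r=72=1001000 popcount=2 -> skip
r=73=1001001 popcount=3 -> skip
r=74=1001010 popcount=3 -> skip
r=75=1001011 popcount=4 -> skip
r=76=1001100 popcount=3 -> skip
r=77=1001101 popcount=4 -> skip
r=78=1001110 popcount=4 -> skip
r=79=1001111 popcount=5 -> skip
r=80=1010000 popcount=2 -> skip
r=81=1010001 popcount=3 -> skip
r=82=1010010 popcount=3 -> skip
r=83=1010011 popcount=4 -> skip
r=84=1010100 popcount=3 -> skip
r=85=1010101 popcount=4 -> skip
Kept rows: 63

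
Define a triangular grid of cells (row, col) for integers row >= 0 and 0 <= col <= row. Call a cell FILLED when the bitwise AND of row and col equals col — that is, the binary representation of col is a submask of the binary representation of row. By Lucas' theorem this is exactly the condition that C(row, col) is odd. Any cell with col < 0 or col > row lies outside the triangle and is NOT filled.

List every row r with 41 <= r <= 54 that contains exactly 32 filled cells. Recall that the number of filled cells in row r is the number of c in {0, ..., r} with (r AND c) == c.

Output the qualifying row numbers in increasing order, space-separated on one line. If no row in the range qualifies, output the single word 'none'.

Row r has 2^popcount(r) filled cells, so we need popcount(r) = log2(32) = 5.
Scan r = 41..54 and keep those with exactly 5 one-bits:
r=41=101001 popcount=3 -> skip
r=42=101010 popcount=3 -> skip
r=43=101011 popcount=4 -> skip
r=44=101100 popcount=3 -> skip
r=45=101101 popcount=4 -> skip
r=46=101110 popcount=4 -> skip
r=47=101111 popcount=5 -> KEEP
r=48=110000 popcount=2 -> skip
r=49=110001 popcount=3 -> skip
r=50=110010 popcount=3 -> skip
r=51=110011 popcount=4 -> skip
r=52=110100 popcount=3 -> skip
r=53=110101 popcount=4 -> skip
r=54=110110 popcount=4 -> skip
Kept rows: 47

Answer: 47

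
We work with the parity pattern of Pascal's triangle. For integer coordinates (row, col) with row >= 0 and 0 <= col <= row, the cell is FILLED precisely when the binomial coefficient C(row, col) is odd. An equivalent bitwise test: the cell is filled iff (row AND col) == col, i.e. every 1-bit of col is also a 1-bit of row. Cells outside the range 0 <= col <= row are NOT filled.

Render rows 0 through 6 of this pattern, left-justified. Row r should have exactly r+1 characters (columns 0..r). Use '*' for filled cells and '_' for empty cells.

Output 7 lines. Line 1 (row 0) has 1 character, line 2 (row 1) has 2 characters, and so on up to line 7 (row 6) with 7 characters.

Answer: *
**
*_*
****
*___*
**__**
*_*_*_*

Derivation:
r0=0: *
r1=1: **
r2=10: *_*
r3=11: ****
r4=100: *___*
r5=101: **__**
r6=110: *_*_*_*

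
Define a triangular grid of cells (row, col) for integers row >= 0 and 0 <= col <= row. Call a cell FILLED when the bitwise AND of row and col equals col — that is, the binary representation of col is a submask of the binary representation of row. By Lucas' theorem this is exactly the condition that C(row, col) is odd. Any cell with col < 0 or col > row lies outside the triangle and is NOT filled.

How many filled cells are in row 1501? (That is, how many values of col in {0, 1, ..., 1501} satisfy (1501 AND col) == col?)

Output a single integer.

Answer: 256

Derivation:
1501 in binary = 10111011101
popcount(1501) = number of 1-bits in 10111011101 = 8
A col c satisfies (1501 AND c) == c iff every set bit of c is also set in 1501; each of the 8 set bits of 1501 can independently be on or off in c.
count = 2^8 = 256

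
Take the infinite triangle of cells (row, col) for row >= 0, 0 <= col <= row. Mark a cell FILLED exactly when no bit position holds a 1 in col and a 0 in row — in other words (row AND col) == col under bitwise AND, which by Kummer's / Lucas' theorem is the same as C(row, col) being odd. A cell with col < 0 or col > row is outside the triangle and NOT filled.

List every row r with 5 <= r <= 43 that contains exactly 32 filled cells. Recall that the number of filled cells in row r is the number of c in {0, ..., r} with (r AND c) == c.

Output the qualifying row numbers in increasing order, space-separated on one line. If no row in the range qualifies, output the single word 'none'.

Row r has 2^popcount(r) filled cells, so we need popcount(r) = log2(32) = 5.
Scan r = 5..43 and keep those with exactly 5 one-bits:
r=5=101 popcount=2 -> skip
r=6=110 popcount=2 -> skip
r=7=111 popcount=3 -> skip
r=8=1000 popcount=1 -> skip
r=9=1001 popcount=2 -> skip
r=10=1010 popcount=2 -> skip
r=11=1011 popcount=3 -> skip
r=12=1100 popcount=2 -> skip
r=13=1101 popcount=3 -> skip
r=14=1110 popcount=3 -> skip
r=15=1111 popcount=4 -> skip
r=16=10000 popcount=1 -> skip
r=17=10001 popcount=2 -> skip
r=18=10010 popcount=2 -> skip
r=19=10011 popcount=3 -> skip
r=20=10100 popcount=2 -> skip
r=21=10101 popcount=3 -> skip
r=22=10110 popcount=3 -> skip
r=23=10111 popcount=4 -> skip
r=24=11000 popcount=2 -> skip
r=25=11001 popcount=3 -> skip
r=26=11010 popcount=3 -> skip
r=27=11011 popcount=4 -> skip
r=28=11100 popcount=3 -> skip
r=29=11101 popcount=4 -> skip
r=30=11110 popcount=4 -> skip
r=31=11111 popcount=5 -> KEEP
r=32=100000 popcount=1 -> skip
r=33=100001 popcount=2 -> skip
r=34=100010 popcount=2 -> skip
r=35=100011 popcount=3 -> skip
r=36=100100 popcount=2 -> skip
r=37=100101 popcount=3 -> skip
r=38=100110 popcount=3 -> skip
r=39=100111 popcount=4 -> skip
r=40=101000 popcount=2 -> skip
r=41=101001 popcount=3 -> skip
r=42=101010 popcount=3 -> skip
r=43=101011 popcount=4 -> skip
Kept rows: 31

Answer: 31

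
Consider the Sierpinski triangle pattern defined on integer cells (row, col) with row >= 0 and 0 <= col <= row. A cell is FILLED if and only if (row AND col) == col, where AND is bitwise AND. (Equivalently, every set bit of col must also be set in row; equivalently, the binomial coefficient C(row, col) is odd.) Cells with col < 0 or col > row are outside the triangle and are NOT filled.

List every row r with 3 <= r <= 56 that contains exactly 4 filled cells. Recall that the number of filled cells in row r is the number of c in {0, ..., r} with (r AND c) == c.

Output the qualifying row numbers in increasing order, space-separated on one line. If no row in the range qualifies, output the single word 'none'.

Answer: 3 5 6 9 10 12 17 18 20 24 33 34 36 40 48

Derivation:
Row r has 2^popcount(r) filled cells, so we need popcount(r) = log2(4) = 2.
Scan r = 3..56 and keep those with exactly 2 one-bits:
r=3=11 popcount=2 -> KEEP
r=4=100 popcount=1 -> skip
r=5=101 popcount=2 -> KEEP
r=6=110 popcount=2 -> KEEP
r=7=111 popcount=3 -> skip
r=8=1000 popcount=1 -> skip
r=9=1001 popcount=2 -> KEEP
r=10=1010 popcount=2 -> KEEP
r=11=1011 popcount=3 -> skip
r=12=1100 popcount=2 -> KEEP
r=13=1101 popcount=3 -> skip
r=14=1110 popcount=3 -> skip
r=15=1111 popcount=4 -> skip
r=16=10000 popcount=1 -> skip
r=17=10001 popcount=2 -> KEEP
r=18=10010 popcount=2 -> KEEP
r=19=10011 popcount=3 -> skip
r=20=10100 popcount=2 -> KEEP
r=21=10101 popcount=3 -> skip
r=22=10110 popcount=3 -> skip
r=23=10111 popcount=4 -> skip
r=24=11000 popcount=2 -> KEEP
r=25=11001 popcount=3 -> skip
r=26=11010 popcount=3 -> skip
r=27=11011 popcount=4 -> skip
r=28=11100 popcount=3 -> skip
r=29=11101 popcount=4 -> skip
r=30=11110 popcount=4 -> skip
r=31=11111 popcount=5 -> skip
r=32=100000 popcount=1 -> skip
r=33=100001 popcount=2 -> KEEP
r=34=100010 popcount=2 -> KEEP
r=35=100011 popcount=3 -> skip
r=36=100100 popcount=2 -> KEEP
r=37=100101 popcount=3 -> skip
r=38=100110 popcount=3 -> skip
r=39=100111 popcount=4 -> skip
r=40=101000 popcount=2 -> KEEP
r=41=101001 popcount=3 -> skip
r=42=101010 popcount=3 -> skip
r=43=101011 popcount=4 -> skip
r=44=101100 popcount=3 -> skip
r=45=101101 popcount=4 -> skip
r=46=101110 popcount=4 -> skip
r=47=101111 popcount=5 -> skip
r=48=110000 popcount=2 -> KEEP
r=49=110001 popcount=3 -> skip
r=50=110010 popcount=3 -> skip
r=51=110011 popcount=4 -> skip
r=52=110100 popcount=3 -> skip
r=53=110101 popcount=4 -> skip
r=54=110110 popcount=4 -> skip
r=55=110111 popcount=5 -> skip
r=56=111000 popcount=3 -> skip
Kept rows: 3 5 6 9 10 12 17 18 20 24 33 34 36 40 48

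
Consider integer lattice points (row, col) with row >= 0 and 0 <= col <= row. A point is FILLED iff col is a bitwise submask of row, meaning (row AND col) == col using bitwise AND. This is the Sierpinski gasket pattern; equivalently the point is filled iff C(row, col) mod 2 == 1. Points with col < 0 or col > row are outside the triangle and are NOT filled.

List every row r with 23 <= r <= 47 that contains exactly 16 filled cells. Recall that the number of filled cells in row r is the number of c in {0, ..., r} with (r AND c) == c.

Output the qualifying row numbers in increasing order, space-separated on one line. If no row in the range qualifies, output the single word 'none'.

Answer: 23 27 29 30 39 43 45 46

Derivation:
Row r has 2^popcount(r) filled cells, so we need popcount(r) = log2(16) = 4.
Scan r = 23..47 and keep those with exactly 4 one-bits:
r=23=10111 popcount=4 -> KEEP
r=24=11000 popcount=2 -> skip
r=25=11001 popcount=3 -> skip
r=26=11010 popcount=3 -> skip
r=27=11011 popcount=4 -> KEEP
r=28=11100 popcount=3 -> skip
r=29=11101 popcount=4 -> KEEP
r=30=11110 popcount=4 -> KEEP
r=31=11111 popcount=5 -> skip
r=32=100000 popcount=1 -> skip
r=33=100001 popcount=2 -> skip
r=34=100010 popcount=2 -> skip
r=35=100011 popcount=3 -> skip
r=36=100100 popcount=2 -> skip
r=37=100101 popcount=3 -> skip
r=38=100110 popcount=3 -> skip
r=39=100111 popcount=4 -> KEEP
r=40=101000 popcount=2 -> skip
r=41=101001 popcount=3 -> skip
r=42=101010 popcount=3 -> skip
r=43=101011 popcount=4 -> KEEP
r=44=101100 popcount=3 -> skip
r=45=101101 popcount=4 -> KEEP
r=46=101110 popcount=4 -> KEEP
r=47=101111 popcount=5 -> skip
Kept rows: 23 27 29 30 39 43 45 46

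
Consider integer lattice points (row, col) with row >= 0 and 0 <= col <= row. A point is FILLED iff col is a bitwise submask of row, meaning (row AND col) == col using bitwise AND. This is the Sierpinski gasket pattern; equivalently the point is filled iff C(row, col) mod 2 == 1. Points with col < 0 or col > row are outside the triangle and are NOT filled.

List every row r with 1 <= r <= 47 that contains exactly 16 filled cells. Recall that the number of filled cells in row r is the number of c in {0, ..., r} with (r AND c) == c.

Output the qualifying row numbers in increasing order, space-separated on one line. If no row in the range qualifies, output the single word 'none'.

Answer: 15 23 27 29 30 39 43 45 46

Derivation:
Row r has 2^popcount(r) filled cells, so we need popcount(r) = log2(16) = 4.
Scan r = 1..47 and keep those with exactly 4 one-bits:
r=1=1 popcount=1 -> skip
r=2=10 popcount=1 -> skip
r=3=11 popcount=2 -> skip
r=4=100 popcount=1 -> skip
r=5=101 popcount=2 -> skip
r=6=110 popcount=2 -> skip
r=7=111 popcount=3 -> skip
r=8=1000 popcount=1 -> skip
r=9=1001 popcount=2 -> skip
r=10=1010 popcount=2 -> skip
r=11=1011 popcount=3 -> skip
r=12=1100 popcount=2 -> skip
r=13=1101 popcount=3 -> skip
r=14=1110 popcount=3 -> skip
r=15=1111 popcount=4 -> KEEP
r=16=10000 popcount=1 -> skip
r=17=10001 popcount=2 -> skip
r=18=10010 popcount=2 -> skip
r=19=10011 popcount=3 -> skip
r=20=10100 popcount=2 -> skip
r=21=10101 popcount=3 -> skip
r=22=10110 popcount=3 -> skip
r=23=10111 popcount=4 -> KEEP
r=24=11000 popcount=2 -> skip
r=25=11001 popcount=3 -> skip
r=26=11010 popcount=3 -> skip
r=27=11011 popcount=4 -> KEEP
r=28=11100 popcount=3 -> skip
r=29=11101 popcount=4 -> KEEP
r=30=11110 popcount=4 -> KEEP
r=31=11111 popcount=5 -> skip
r=32=100000 popcount=1 -> skip
r=33=100001 popcount=2 -> skip
r=34=100010 popcount=2 -> skip
r=35=100011 popcount=3 -> skip
r=36=100100 popcount=2 -> skip
r=37=100101 popcount=3 -> skip
r=38=100110 popcount=3 -> skip
r=39=100111 popcount=4 -> KEEP
r=40=101000 popcount=2 -> skip
r=41=101001 popcount=3 -> skip
r=42=101010 popcount=3 -> skip
r=43=101011 popcount=4 -> KEEP
r=44=101100 popcount=3 -> skip
r=45=101101 popcount=4 -> KEEP
r=46=101110 popcount=4 -> KEEP
r=47=101111 popcount=5 -> skip
Kept rows: 15 23 27 29 30 39 43 45 46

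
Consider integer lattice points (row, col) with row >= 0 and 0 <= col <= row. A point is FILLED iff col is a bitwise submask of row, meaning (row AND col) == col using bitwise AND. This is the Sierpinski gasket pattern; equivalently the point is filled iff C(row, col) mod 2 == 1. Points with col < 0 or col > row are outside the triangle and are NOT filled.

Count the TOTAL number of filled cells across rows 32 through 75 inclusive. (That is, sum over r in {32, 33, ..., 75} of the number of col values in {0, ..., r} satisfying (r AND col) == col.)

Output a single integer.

r32=100000 pc1: +2 =2
r33=100001 pc2: +4 =6
r34=100010 pc2: +4 =10
r35=100011 pc3: +8 =18
r36=100100 pc2: +4 =22
r37=100101 pc3: +8 =30
r38=100110 pc3: +8 =38
r39=100111 pc4: +16 =54
r40=101000 pc2: +4 =58
r41=101001 pc3: +8 =66
r42=101010 pc3: +8 =74
r43=101011 pc4: +16 =90
r44=101100 pc3: +8 =98
r45=101101 pc4: +16 =114
r46=101110 pc4: +16 =130
r47=101111 pc5: +32 =162
r48=110000 pc2: +4 =166
r49=110001 pc3: +8 =174
r50=110010 pc3: +8 =182
r51=110011 pc4: +16 =198
r52=110100 pc3: +8 =206
r53=110101 pc4: +16 =222
r54=110110 pc4: +16 =238
r55=110111 pc5: +32 =270
r56=111000 pc3: +8 =278
r57=111001 pc4: +16 =294
r58=111010 pc4: +16 =310
r59=111011 pc5: +32 =342
r60=111100 pc4: +16 =358
r61=111101 pc5: +32 =390
r62=111110 pc5: +32 =422
r63=111111 pc6: +64 =486
r64=1000000 pc1: +2 =488
r65=1000001 pc2: +4 =492
r66=1000010 pc2: +4 =496
r67=1000011 pc3: +8 =504
r68=1000100 pc2: +4 =508
r69=1000101 pc3: +8 =516
r70=1000110 pc3: +8 =524
r71=1000111 pc4: +16 =540
r72=1001000 pc2: +4 =544
r73=1001001 pc3: +8 =552
r74=1001010 pc3: +8 =560
r75=1001011 pc4: +16 =576

Answer: 576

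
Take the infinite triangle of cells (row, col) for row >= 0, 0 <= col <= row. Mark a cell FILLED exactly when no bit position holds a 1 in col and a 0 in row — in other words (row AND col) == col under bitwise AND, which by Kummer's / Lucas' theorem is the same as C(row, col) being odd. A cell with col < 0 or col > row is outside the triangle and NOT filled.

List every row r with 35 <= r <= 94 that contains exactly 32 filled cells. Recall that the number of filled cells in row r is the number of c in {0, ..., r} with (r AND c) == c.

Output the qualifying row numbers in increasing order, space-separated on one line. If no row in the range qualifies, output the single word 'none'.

Answer: 47 55 59 61 62 79 87 91 93 94

Derivation:
Row r has 2^popcount(r) filled cells, so we need popcount(r) = log2(32) = 5.
Scan r = 35..94 and keep those with exactly 5 one-bits:
r=35=100011 popcount=3 -> skip
r=36=100100 popcount=2 -> skip
r=37=100101 popcount=3 -> skip
r=38=100110 popcount=3 -> skip
r=39=100111 popcount=4 -> skip
r=40=101000 popcount=2 -> skip
r=41=101001 popcount=3 -> skip
r=42=101010 popcount=3 -> skip
r=43=101011 popcount=4 -> skip
r=44=101100 popcount=3 -> skip
r=45=101101 popcount=4 -> skip
r=46=101110 popcount=4 -> skip
r=47=101111 popcount=5 -> KEEP
r=48=110000 popcount=2 -> skip
r=49=110001 popcount=3 -> skip
r=50=110010 popcount=3 -> skip
r=51=110011 popcount=4 -> skip
r=52=110100 popcount=3 -> skip
r=53=110101 popcount=4 -> skip
r=54=110110 popcount=4 -> skip
r=55=110111 popcount=5 -> KEEP
r=56=111000 popcount=3 -> skip
r=57=111001 popcount=4 -> skip
r=58=111010 popcount=4 -> skip
r=59=111011 popcount=5 -> KEEP
r=60=111100 popcount=4 -> skip
r=61=111101 popcount=5 -> KEEP
r=62=111110 popcount=5 -> KEEP
r=63=111111 popcount=6 -> skip
r=64=1000000 popcount=1 -> skip
r=65=1000001 popcount=2 -> skip
r=66=1000010 popcount=2 -> skip
r=67=1000011 popcount=3 -> skip
r=68=1000100 popcount=2 -> skip
r=69=1000101 popcount=3 -> skip
r=70=1000110 popcount=3 -> skip
r=71=1000111 popcount=4 -> skip
r=72=1001000 popcount=2 -> skip
r=73=1001001 popcount=3 -> skip
r=74=1001010 popcount=3 -> skip
r=75=1001011 popcount=4 -> skip
r=76=1001100 popcount=3 -> skip
r=77=1001101 popcount=4 -> skip
r=78=1001110 popcount=4 -> skip
r=79=1001111 popcount=5 -> KEEP
r=80=1010000 popcount=2 -> skip
r=81=1010001 popcount=3 -> skip
r=82=1010010 popcount=3 -> skip
r=83=1010011 popcount=4 -> skip
r=84=1010100 popcount=3 -> skip
r=85=1010101 popcount=4 -> skip
r=86=1010110 popcount=4 -> skip
r=87=1010111 popcount=5 -> KEEP
r=88=1011000 popcount=3 -> skip
r=89=1011001 popcount=4 -> skip
r=90=1011010 popcount=4 -> skip
r=91=1011011 popcount=5 -> KEEP
r=92=1011100 popcount=4 -> skip
r=93=1011101 popcount=5 -> KEEP
r=94=1011110 popcount=5 -> KEEP
Kept rows: 47 55 59 61 62 79 87 91 93 94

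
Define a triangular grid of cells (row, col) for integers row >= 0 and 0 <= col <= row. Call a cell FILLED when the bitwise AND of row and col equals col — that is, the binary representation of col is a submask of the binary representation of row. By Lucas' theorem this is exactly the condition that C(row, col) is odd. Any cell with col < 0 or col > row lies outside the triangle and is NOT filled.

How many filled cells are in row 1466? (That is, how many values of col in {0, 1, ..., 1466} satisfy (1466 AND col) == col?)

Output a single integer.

1466 in binary = 10110111010
popcount(1466) = number of 1-bits in 10110111010 = 7
A col c satisfies (1466 AND c) == c iff every set bit of c is also set in 1466; each of the 7 set bits of 1466 can independently be on or off in c.
count = 2^7 = 128

Answer: 128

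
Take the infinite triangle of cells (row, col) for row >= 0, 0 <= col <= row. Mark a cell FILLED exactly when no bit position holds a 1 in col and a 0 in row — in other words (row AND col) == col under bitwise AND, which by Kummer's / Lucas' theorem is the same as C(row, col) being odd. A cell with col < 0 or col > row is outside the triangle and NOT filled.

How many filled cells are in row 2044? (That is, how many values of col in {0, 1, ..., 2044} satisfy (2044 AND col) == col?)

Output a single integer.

2044 in binary = 11111111100
popcount(2044) = number of 1-bits in 11111111100 = 9
A col c satisfies (2044 AND c) == c iff every set bit of c is also set in 2044; each of the 9 set bits of 2044 can independently be on or off in c.
count = 2^9 = 512

Answer: 512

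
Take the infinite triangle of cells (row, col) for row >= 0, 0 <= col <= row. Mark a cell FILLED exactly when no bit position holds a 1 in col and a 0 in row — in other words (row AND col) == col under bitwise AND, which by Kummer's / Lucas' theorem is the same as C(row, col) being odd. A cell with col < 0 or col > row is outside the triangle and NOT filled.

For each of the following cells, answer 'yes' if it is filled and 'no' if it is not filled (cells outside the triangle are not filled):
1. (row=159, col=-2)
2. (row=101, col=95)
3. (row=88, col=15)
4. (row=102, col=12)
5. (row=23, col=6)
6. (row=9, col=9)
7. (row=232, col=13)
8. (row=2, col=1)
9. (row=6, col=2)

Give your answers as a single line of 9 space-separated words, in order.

Answer: no no no no yes yes no no yes

Derivation:
(159,-2): col outside [0, 159] -> not filled
(101,95): row=0b1100101, col=0b1011111, row AND col = 0b1000101 = 69; 69 != 95 -> empty
(88,15): row=0b1011000, col=0b1111, row AND col = 0b1000 = 8; 8 != 15 -> empty
(102,12): row=0b1100110, col=0b1100, row AND col = 0b100 = 4; 4 != 12 -> empty
(23,6): row=0b10111, col=0b110, row AND col = 0b110 = 6; 6 == 6 -> filled
(9,9): row=0b1001, col=0b1001, row AND col = 0b1001 = 9; 9 == 9 -> filled
(232,13): row=0b11101000, col=0b1101, row AND col = 0b1000 = 8; 8 != 13 -> empty
(2,1): row=0b10, col=0b1, row AND col = 0b0 = 0; 0 != 1 -> empty
(6,2): row=0b110, col=0b10, row AND col = 0b10 = 2; 2 == 2 -> filled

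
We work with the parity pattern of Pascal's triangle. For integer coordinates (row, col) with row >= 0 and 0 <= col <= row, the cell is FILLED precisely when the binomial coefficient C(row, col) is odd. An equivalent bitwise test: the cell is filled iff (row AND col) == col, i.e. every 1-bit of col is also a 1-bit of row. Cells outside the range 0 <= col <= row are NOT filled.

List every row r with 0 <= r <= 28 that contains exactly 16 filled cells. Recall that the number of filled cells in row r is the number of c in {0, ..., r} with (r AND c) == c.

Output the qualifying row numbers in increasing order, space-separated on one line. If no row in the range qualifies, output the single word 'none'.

Answer: 15 23 27

Derivation:
Row r has 2^popcount(r) filled cells, so we need popcount(r) = log2(16) = 4.
Scan r = 0..28 and keep those with exactly 4 one-bits:
r=0=0 popcount=0 -> skip
r=1=1 popcount=1 -> skip
r=2=10 popcount=1 -> skip
r=3=11 popcount=2 -> skip
r=4=100 popcount=1 -> skip
r=5=101 popcount=2 -> skip
r=6=110 popcount=2 -> skip
r=7=111 popcount=3 -> skip
r=8=1000 popcount=1 -> skip
r=9=1001 popcount=2 -> skip
r=10=1010 popcount=2 -> skip
r=11=1011 popcount=3 -> skip
r=12=1100 popcount=2 -> skip
r=13=1101 popcount=3 -> skip
r=14=1110 popcount=3 -> skip
r=15=1111 popcount=4 -> KEEP
r=16=10000 popcount=1 -> skip
r=17=10001 popcount=2 -> skip
r=18=10010 popcount=2 -> skip
r=19=10011 popcount=3 -> skip
r=20=10100 popcount=2 -> skip
r=21=10101 popcount=3 -> skip
r=22=10110 popcount=3 -> skip
r=23=10111 popcount=4 -> KEEP
r=24=11000 popcount=2 -> skip
r=25=11001 popcount=3 -> skip
r=26=11010 popcount=3 -> skip
r=27=11011 popcount=4 -> KEEP
r=28=11100 popcount=3 -> skip
Kept rows: 15 23 27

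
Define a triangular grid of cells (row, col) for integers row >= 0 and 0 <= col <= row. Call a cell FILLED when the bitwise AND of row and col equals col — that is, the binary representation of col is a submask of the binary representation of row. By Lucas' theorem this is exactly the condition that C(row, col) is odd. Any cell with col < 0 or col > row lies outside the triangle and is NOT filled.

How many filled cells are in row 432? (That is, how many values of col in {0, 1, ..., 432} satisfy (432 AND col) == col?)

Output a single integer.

432 in binary = 110110000
popcount(432) = number of 1-bits in 110110000 = 4
A col c satisfies (432 AND c) == c iff every set bit of c is also set in 432; each of the 4 set bits of 432 can independently be on or off in c.
count = 2^4 = 16

Answer: 16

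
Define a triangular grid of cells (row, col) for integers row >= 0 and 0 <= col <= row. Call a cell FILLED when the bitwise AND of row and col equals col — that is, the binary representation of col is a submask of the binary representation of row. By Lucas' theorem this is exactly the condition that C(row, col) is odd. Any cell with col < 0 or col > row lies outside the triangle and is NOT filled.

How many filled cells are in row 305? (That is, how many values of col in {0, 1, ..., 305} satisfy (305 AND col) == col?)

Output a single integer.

305 in binary = 100110001
popcount(305) = number of 1-bits in 100110001 = 4
A col c satisfies (305 AND c) == c iff every set bit of c is also set in 305; each of the 4 set bits of 305 can independently be on or off in c.
count = 2^4 = 16

Answer: 16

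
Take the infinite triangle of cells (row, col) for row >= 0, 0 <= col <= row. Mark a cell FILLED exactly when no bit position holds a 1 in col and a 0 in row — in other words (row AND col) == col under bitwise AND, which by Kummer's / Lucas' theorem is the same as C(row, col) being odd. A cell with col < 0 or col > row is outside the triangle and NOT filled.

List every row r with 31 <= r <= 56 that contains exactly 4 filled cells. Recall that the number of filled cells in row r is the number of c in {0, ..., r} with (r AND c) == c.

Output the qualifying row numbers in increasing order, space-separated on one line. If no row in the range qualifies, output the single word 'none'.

Answer: 33 34 36 40 48

Derivation:
Row r has 2^popcount(r) filled cells, so we need popcount(r) = log2(4) = 2.
Scan r = 31..56 and keep those with exactly 2 one-bits:
r=31=11111 popcount=5 -> skip
r=32=100000 popcount=1 -> skip
r=33=100001 popcount=2 -> KEEP
r=34=100010 popcount=2 -> KEEP
r=35=100011 popcount=3 -> skip
r=36=100100 popcount=2 -> KEEP
r=37=100101 popcount=3 -> skip
r=38=100110 popcount=3 -> skip
r=39=100111 popcount=4 -> skip
r=40=101000 popcount=2 -> KEEP
r=41=101001 popcount=3 -> skip
r=42=101010 popcount=3 -> skip
r=43=101011 popcount=4 -> skip
r=44=101100 popcount=3 -> skip
r=45=101101 popcount=4 -> skip
r=46=101110 popcount=4 -> skip
r=47=101111 popcount=5 -> skip
r=48=110000 popcount=2 -> KEEP
r=49=110001 popcount=3 -> skip
r=50=110010 popcount=3 -> skip
r=51=110011 popcount=4 -> skip
r=52=110100 popcount=3 -> skip
r=53=110101 popcount=4 -> skip
r=54=110110 popcount=4 -> skip
r=55=110111 popcount=5 -> skip
r=56=111000 popcount=3 -> skip
Kept rows: 33 34 36 40 48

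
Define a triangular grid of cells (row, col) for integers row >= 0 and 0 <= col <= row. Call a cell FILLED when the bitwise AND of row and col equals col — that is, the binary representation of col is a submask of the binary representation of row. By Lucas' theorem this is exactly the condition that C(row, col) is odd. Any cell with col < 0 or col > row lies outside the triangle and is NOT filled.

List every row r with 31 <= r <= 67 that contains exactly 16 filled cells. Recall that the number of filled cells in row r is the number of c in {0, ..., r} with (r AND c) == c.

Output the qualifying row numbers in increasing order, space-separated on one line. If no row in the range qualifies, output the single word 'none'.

Answer: 39 43 45 46 51 53 54 57 58 60

Derivation:
Row r has 2^popcount(r) filled cells, so we need popcount(r) = log2(16) = 4.
Scan r = 31..67 and keep those with exactly 4 one-bits:
r=31=11111 popcount=5 -> skip
r=32=100000 popcount=1 -> skip
r=33=100001 popcount=2 -> skip
r=34=100010 popcount=2 -> skip
r=35=100011 popcount=3 -> skip
r=36=100100 popcount=2 -> skip
r=37=100101 popcount=3 -> skip
r=38=100110 popcount=3 -> skip
r=39=100111 popcount=4 -> KEEP
r=40=101000 popcount=2 -> skip
r=41=101001 popcount=3 -> skip
r=42=101010 popcount=3 -> skip
r=43=101011 popcount=4 -> KEEP
r=44=101100 popcount=3 -> skip
r=45=101101 popcount=4 -> KEEP
r=46=101110 popcount=4 -> KEEP
r=47=101111 popcount=5 -> skip
r=48=110000 popcount=2 -> skip
r=49=110001 popcount=3 -> skip
r=50=110010 popcount=3 -> skip
r=51=110011 popcount=4 -> KEEP
r=52=110100 popcount=3 -> skip
r=53=110101 popcount=4 -> KEEP
r=54=110110 popcount=4 -> KEEP
r=55=110111 popcount=5 -> skip
r=56=111000 popcount=3 -> skip
r=57=111001 popcount=4 -> KEEP
r=58=111010 popcount=4 -> KEEP
r=59=111011 popcount=5 -> skip
r=60=111100 popcount=4 -> KEEP
r=61=111101 popcount=5 -> skip
r=62=111110 popcount=5 -> skip
r=63=111111 popcount=6 -> skip
r=64=1000000 popcount=1 -> skip
r=65=1000001 popcount=2 -> skip
r=66=1000010 popcount=2 -> skip
r=67=1000011 popcount=3 -> skip
Kept rows: 39 43 45 46 51 53 54 57 58 60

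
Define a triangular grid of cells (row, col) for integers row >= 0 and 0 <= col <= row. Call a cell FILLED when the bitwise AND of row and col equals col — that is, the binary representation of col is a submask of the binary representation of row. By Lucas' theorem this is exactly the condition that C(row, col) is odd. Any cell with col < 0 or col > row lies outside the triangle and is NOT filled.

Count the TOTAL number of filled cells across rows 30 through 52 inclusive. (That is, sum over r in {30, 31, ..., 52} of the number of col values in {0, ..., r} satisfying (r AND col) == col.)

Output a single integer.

r30=11110 pc4: +16 =16
r31=11111 pc5: +32 =48
r32=100000 pc1: +2 =50
r33=100001 pc2: +4 =54
r34=100010 pc2: +4 =58
r35=100011 pc3: +8 =66
r36=100100 pc2: +4 =70
r37=100101 pc3: +8 =78
r38=100110 pc3: +8 =86
r39=100111 pc4: +16 =102
r40=101000 pc2: +4 =106
r41=101001 pc3: +8 =114
r42=101010 pc3: +8 =122
r43=101011 pc4: +16 =138
r44=101100 pc3: +8 =146
r45=101101 pc4: +16 =162
r46=101110 pc4: +16 =178
r47=101111 pc5: +32 =210
r48=110000 pc2: +4 =214
r49=110001 pc3: +8 =222
r50=110010 pc3: +8 =230
r51=110011 pc4: +16 =246
r52=110100 pc3: +8 =254

Answer: 254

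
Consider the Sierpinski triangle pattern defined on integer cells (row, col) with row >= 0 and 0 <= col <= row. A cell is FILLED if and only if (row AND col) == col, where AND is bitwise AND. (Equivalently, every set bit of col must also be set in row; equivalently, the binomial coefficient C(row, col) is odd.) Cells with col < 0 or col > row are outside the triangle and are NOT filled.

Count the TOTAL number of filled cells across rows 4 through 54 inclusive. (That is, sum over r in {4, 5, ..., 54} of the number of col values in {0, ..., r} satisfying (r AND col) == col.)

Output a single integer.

Answer: 472

Derivation:
r4=100 pc1: +2 =2
r5=101 pc2: +4 =6
r6=110 pc2: +4 =10
r7=111 pc3: +8 =18
r8=1000 pc1: +2 =20
r9=1001 pc2: +4 =24
r10=1010 pc2: +4 =28
r11=1011 pc3: +8 =36
r12=1100 pc2: +4 =40
r13=1101 pc3: +8 =48
r14=1110 pc3: +8 =56
r15=1111 pc4: +16 =72
r16=10000 pc1: +2 =74
r17=10001 pc2: +4 =78
r18=10010 pc2: +4 =82
r19=10011 pc3: +8 =90
r20=10100 pc2: +4 =94
r21=10101 pc3: +8 =102
r22=10110 pc3: +8 =110
r23=10111 pc4: +16 =126
r24=11000 pc2: +4 =130
r25=11001 pc3: +8 =138
r26=11010 pc3: +8 =146
r27=11011 pc4: +16 =162
r28=11100 pc3: +8 =170
r29=11101 pc4: +16 =186
r30=11110 pc4: +16 =202
r31=11111 pc5: +32 =234
r32=100000 pc1: +2 =236
r33=100001 pc2: +4 =240
r34=100010 pc2: +4 =244
r35=100011 pc3: +8 =252
r36=100100 pc2: +4 =256
r37=100101 pc3: +8 =264
r38=100110 pc3: +8 =272
r39=100111 pc4: +16 =288
r40=101000 pc2: +4 =292
r41=101001 pc3: +8 =300
r42=101010 pc3: +8 =308
r43=101011 pc4: +16 =324
r44=101100 pc3: +8 =332
r45=101101 pc4: +16 =348
r46=101110 pc4: +16 =364
r47=101111 pc5: +32 =396
r48=110000 pc2: +4 =400
r49=110001 pc3: +8 =408
r50=110010 pc3: +8 =416
r51=110011 pc4: +16 =432
r52=110100 pc3: +8 =440
r53=110101 pc4: +16 =456
r54=110110 pc4: +16 =472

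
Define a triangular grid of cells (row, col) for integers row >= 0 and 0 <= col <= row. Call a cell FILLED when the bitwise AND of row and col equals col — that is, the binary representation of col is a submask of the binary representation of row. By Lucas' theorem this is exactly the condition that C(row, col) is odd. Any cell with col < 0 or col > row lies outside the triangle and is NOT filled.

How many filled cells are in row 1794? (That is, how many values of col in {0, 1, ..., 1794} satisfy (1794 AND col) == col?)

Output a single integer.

1794 in binary = 11100000010
popcount(1794) = number of 1-bits in 11100000010 = 4
A col c satisfies (1794 AND c) == c iff every set bit of c is also set in 1794; each of the 4 set bits of 1794 can independently be on or off in c.
count = 2^4 = 16

Answer: 16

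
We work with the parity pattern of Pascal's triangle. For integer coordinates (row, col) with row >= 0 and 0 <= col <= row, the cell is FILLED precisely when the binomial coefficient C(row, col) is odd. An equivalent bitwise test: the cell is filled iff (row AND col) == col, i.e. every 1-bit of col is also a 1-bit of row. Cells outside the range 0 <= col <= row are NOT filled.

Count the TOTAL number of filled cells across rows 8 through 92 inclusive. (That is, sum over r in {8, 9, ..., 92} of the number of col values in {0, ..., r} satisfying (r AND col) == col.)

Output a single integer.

Answer: 1060

Derivation:
r8=1000 pc1: +2 =2
r9=1001 pc2: +4 =6
r10=1010 pc2: +4 =10
r11=1011 pc3: +8 =18
r12=1100 pc2: +4 =22
r13=1101 pc3: +8 =30
r14=1110 pc3: +8 =38
r15=1111 pc4: +16 =54
r16=10000 pc1: +2 =56
r17=10001 pc2: +4 =60
r18=10010 pc2: +4 =64
r19=10011 pc3: +8 =72
r20=10100 pc2: +4 =76
r21=10101 pc3: +8 =84
r22=10110 pc3: +8 =92
r23=10111 pc4: +16 =108
r24=11000 pc2: +4 =112
r25=11001 pc3: +8 =120
r26=11010 pc3: +8 =128
r27=11011 pc4: +16 =144
r28=11100 pc3: +8 =152
r29=11101 pc4: +16 =168
r30=11110 pc4: +16 =184
r31=11111 pc5: +32 =216
r32=100000 pc1: +2 =218
r33=100001 pc2: +4 =222
r34=100010 pc2: +4 =226
r35=100011 pc3: +8 =234
r36=100100 pc2: +4 =238
r37=100101 pc3: +8 =246
r38=100110 pc3: +8 =254
r39=100111 pc4: +16 =270
r40=101000 pc2: +4 =274
r41=101001 pc3: +8 =282
r42=101010 pc3: +8 =290
r43=101011 pc4: +16 =306
r44=101100 pc3: +8 =314
r45=101101 pc4: +16 =330
r46=101110 pc4: +16 =346
r47=101111 pc5: +32 =378
r48=110000 pc2: +4 =382
r49=110001 pc3: +8 =390
r50=110010 pc3: +8 =398
r51=110011 pc4: +16 =414
r52=110100 pc3: +8 =422
r53=110101 pc4: +16 =438
r54=110110 pc4: +16 =454
r55=110111 pc5: +32 =486
r56=111000 pc3: +8 =494
r57=111001 pc4: +16 =510
r58=111010 pc4: +16 =526
r59=111011 pc5: +32 =558
r60=111100 pc4: +16 =574
r61=111101 pc5: +32 =606
r62=111110 pc5: +32 =638
r63=111111 pc6: +64 =702
r64=1000000 pc1: +2 =704
r65=1000001 pc2: +4 =708
r66=1000010 pc2: +4 =712
r67=1000011 pc3: +8 =720
r68=1000100 pc2: +4 =724
r69=1000101 pc3: +8 =732
r70=1000110 pc3: +8 =740
r71=1000111 pc4: +16 =756
r72=1001000 pc2: +4 =760
r73=1001001 pc3: +8 =768
r74=1001010 pc3: +8 =776
r75=1001011 pc4: +16 =792
r76=1001100 pc3: +8 =800
r77=1001101 pc4: +16 =816
r78=1001110 pc4: +16 =832
r79=1001111 pc5: +32 =864
r80=1010000 pc2: +4 =868
r81=1010001 pc3: +8 =876
r82=1010010 pc3: +8 =884
r83=1010011 pc4: +16 =900
r84=1010100 pc3: +8 =908
r85=1010101 pc4: +16 =924
r86=1010110 pc4: +16 =940
r87=1010111 pc5: +32 =972
r88=1011000 pc3: +8 =980
r89=1011001 pc4: +16 =996
r90=1011010 pc4: +16 =1012
r91=1011011 pc5: +32 =1044
r92=1011100 pc4: +16 =1060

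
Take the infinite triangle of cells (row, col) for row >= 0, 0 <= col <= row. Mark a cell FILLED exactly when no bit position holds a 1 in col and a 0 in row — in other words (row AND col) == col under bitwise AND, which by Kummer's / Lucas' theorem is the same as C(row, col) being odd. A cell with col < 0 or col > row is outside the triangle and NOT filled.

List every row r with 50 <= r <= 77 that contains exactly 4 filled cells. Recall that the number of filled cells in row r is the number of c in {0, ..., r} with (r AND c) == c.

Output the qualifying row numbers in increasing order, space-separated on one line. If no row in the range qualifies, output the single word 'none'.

Row r has 2^popcount(r) filled cells, so we need popcount(r) = log2(4) = 2.
Scan r = 50..77 and keep those with exactly 2 one-bits:
r=50=110010 popcount=3 -> skip
r=51=110011 popcount=4 -> skip
r=52=110100 popcount=3 -> skip
r=53=110101 popcount=4 -> skip
r=54=110110 popcount=4 -> skip
r=55=110111 popcount=5 -> skip
r=56=111000 popcount=3 -> skip
r=57=111001 popcount=4 -> skip
r=58=111010 popcount=4 -> skip
r=59=111011 popcount=5 -> skip
r=60=111100 popcount=4 -> skip
r=61=111101 popcount=5 -> skip
r=62=111110 popcount=5 -> skip
r=63=111111 popcount=6 -> skip
r=64=1000000 popcount=1 -> skip
r=65=1000001 popcount=2 -> KEEP
r=66=1000010 popcount=2 -> KEEP
r=67=1000011 popcount=3 -> skip
r=68=1000100 popcount=2 -> KEEP
r=69=1000101 popcount=3 -> skip
r=70=1000110 popcount=3 -> skip
r=71=1000111 popcount=4 -> skip
r=72=1001000 popcount=2 -> KEEP
r=73=1001001 popcount=3 -> skip
r=74=1001010 popcount=3 -> skip
r=75=1001011 popcount=4 -> skip
r=76=1001100 popcount=3 -> skip
r=77=1001101 popcount=4 -> skip
Kept rows: 65 66 68 72

Answer: 65 66 68 72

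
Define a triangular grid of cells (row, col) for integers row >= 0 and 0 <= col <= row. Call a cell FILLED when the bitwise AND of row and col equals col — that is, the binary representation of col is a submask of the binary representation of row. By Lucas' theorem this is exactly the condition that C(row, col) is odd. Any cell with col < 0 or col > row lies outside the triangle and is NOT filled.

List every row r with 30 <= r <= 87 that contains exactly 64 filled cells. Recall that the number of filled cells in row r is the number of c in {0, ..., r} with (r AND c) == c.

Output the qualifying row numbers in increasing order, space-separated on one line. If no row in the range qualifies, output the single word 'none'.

Row r has 2^popcount(r) filled cells, so we need popcount(r) = log2(64) = 6.
Scan r = 30..87 and keep those with exactly 6 one-bits:
r=30=11110 popcount=4 -> skip
r=31=11111 popcount=5 -> skip
r=32=100000 popcount=1 -> skip
r=33=100001 popcount=2 -> skip
r=34=100010 popcount=2 -> skip
r=35=100011 popcount=3 -> skip
r=36=100100 popcount=2 -> skip
r=37=100101 popcount=3 -> skip
r=38=100110 popcount=3 -> skip
r=39=100111 popcount=4 -> skip
r=40=101000 popcount=2 -> skip
r=41=101001 popcount=3 -> skip
r=42=101010 popcount=3 -> skip
r=43=101011 popcount=4 -> skip
r=44=101100 popcount=3 -> skip
r=45=101101 popcount=4 -> skip
r=46=101110 popcount=4 -> skip
r=47=101111 popcount=5 -> skip
r=48=110000 popcount=2 -> skip
r=49=110001 popcount=3 -> skip
r=50=110010 popcount=3 -> skip
r=51=110011 popcount=4 -> skip
r=52=110100 popcount=3 -> skip
r=53=110101 popcount=4 -> skip
r=54=110110 popcount=4 -> skip
r=55=110111 popcount=5 -> skip
r=56=111000 popcount=3 -> skip
r=57=111001 popcount=4 -> skip
r=58=111010 popcount=4 -> skip
r=59=111011 popcount=5 -> skip
r=60=111100 popcount=4 -> skip
r=61=111101 popcount=5 -> skip
r=62=111110 popcount=5 -> skip
r=63=111111 popcount=6 -> KEEP
r=64=1000000 popcount=1 -> skip
r=65=1000001 popcount=2 -> skip
r=66=1000010 popcount=2 -> skip
r=67=1000011 popcount=3 -> skip
r=68=1000100 popcount=2 -> skip
r=69=1000101 popcount=3 -> skip
r=70=1000110 popcount=3 -> skip
r=71=1000111 popcount=4 -> skip
r=72=1001000 popcount=2 -> skip
r=73=1001001 popcount=3 -> skip
r=74=1001010 popcount=3 -> skip
r=75=1001011 popcount=4 -> skip
r=76=1001100 popcount=3 -> skip
r=77=1001101 popcount=4 -> skip
r=78=1001110 popcount=4 -> skip
r=79=1001111 popcount=5 -> skip
r=80=1010000 popcount=2 -> skip
r=81=1010001 popcount=3 -> skip
r=82=1010010 popcount=3 -> skip
r=83=1010011 popcount=4 -> skip
r=84=1010100 popcount=3 -> skip
r=85=1010101 popcount=4 -> skip
r=86=1010110 popcount=4 -> skip
r=87=1010111 popcount=5 -> skip
Kept rows: 63

Answer: 63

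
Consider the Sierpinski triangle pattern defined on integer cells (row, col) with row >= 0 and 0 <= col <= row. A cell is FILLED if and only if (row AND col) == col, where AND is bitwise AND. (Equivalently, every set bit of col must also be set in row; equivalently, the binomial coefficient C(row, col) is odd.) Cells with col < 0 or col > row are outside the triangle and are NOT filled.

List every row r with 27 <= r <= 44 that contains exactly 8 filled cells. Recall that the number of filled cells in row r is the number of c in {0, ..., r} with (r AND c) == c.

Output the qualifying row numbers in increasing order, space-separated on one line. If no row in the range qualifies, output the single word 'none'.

Answer: 28 35 37 38 41 42 44

Derivation:
Row r has 2^popcount(r) filled cells, so we need popcount(r) = log2(8) = 3.
Scan r = 27..44 and keep those with exactly 3 one-bits:
r=27=11011 popcount=4 -> skip
r=28=11100 popcount=3 -> KEEP
r=29=11101 popcount=4 -> skip
r=30=11110 popcount=4 -> skip
r=31=11111 popcount=5 -> skip
r=32=100000 popcount=1 -> skip
r=33=100001 popcount=2 -> skip
r=34=100010 popcount=2 -> skip
r=35=100011 popcount=3 -> KEEP
r=36=100100 popcount=2 -> skip
r=37=100101 popcount=3 -> KEEP
r=38=100110 popcount=3 -> KEEP
r=39=100111 popcount=4 -> skip
r=40=101000 popcount=2 -> skip
r=41=101001 popcount=3 -> KEEP
r=42=101010 popcount=3 -> KEEP
r=43=101011 popcount=4 -> skip
r=44=101100 popcount=3 -> KEEP
Kept rows: 28 35 37 38 41 42 44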